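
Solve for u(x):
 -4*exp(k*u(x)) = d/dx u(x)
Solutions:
 u(x) = Piecewise((log(1/(C1*k + 4*k*x))/k, Ne(k, 0)), (nan, True))
 u(x) = Piecewise((C1 - 4*x, Eq(k, 0)), (nan, True))


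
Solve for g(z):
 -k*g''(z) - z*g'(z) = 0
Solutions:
 g(z) = C1 + C2*sqrt(k)*erf(sqrt(2)*z*sqrt(1/k)/2)


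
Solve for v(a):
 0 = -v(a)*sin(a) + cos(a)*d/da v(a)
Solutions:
 v(a) = C1/cos(a)


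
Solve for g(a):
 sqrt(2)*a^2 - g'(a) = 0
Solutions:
 g(a) = C1 + sqrt(2)*a^3/3


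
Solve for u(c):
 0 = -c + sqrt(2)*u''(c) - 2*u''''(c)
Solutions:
 u(c) = C1 + C2*c + C3*exp(-2^(3/4)*c/2) + C4*exp(2^(3/4)*c/2) + sqrt(2)*c^3/12


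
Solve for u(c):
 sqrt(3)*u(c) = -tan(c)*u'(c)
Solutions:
 u(c) = C1/sin(c)^(sqrt(3))


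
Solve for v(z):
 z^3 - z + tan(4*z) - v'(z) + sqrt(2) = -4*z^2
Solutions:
 v(z) = C1 + z^4/4 + 4*z^3/3 - z^2/2 + sqrt(2)*z - log(cos(4*z))/4


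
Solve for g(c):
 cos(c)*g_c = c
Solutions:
 g(c) = C1 + Integral(c/cos(c), c)


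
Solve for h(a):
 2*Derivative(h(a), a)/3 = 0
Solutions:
 h(a) = C1


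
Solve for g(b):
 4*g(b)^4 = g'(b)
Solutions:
 g(b) = (-1/(C1 + 12*b))^(1/3)
 g(b) = (-1/(C1 + 4*b))^(1/3)*(-3^(2/3) - 3*3^(1/6)*I)/6
 g(b) = (-1/(C1 + 4*b))^(1/3)*(-3^(2/3) + 3*3^(1/6)*I)/6


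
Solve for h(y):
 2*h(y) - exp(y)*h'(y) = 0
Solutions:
 h(y) = C1*exp(-2*exp(-y))


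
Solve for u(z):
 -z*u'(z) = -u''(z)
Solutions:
 u(z) = C1 + C2*erfi(sqrt(2)*z/2)


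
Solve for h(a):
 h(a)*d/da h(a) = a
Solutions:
 h(a) = -sqrt(C1 + a^2)
 h(a) = sqrt(C1 + a^2)


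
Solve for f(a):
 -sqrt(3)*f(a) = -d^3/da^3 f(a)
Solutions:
 f(a) = C3*exp(3^(1/6)*a) + (C1*sin(3^(2/3)*a/2) + C2*cos(3^(2/3)*a/2))*exp(-3^(1/6)*a/2)


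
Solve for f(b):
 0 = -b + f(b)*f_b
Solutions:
 f(b) = -sqrt(C1 + b^2)
 f(b) = sqrt(C1 + b^2)


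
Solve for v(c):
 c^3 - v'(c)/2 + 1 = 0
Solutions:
 v(c) = C1 + c^4/2 + 2*c


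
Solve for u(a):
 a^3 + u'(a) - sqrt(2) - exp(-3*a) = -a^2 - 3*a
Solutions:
 u(a) = C1 - a^4/4 - a^3/3 - 3*a^2/2 + sqrt(2)*a - exp(-3*a)/3


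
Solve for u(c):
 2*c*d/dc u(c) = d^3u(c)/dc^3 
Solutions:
 u(c) = C1 + Integral(C2*airyai(2^(1/3)*c) + C3*airybi(2^(1/3)*c), c)


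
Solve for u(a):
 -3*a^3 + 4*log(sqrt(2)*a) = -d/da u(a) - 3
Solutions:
 u(a) = C1 + 3*a^4/4 - 4*a*log(a) - a*log(4) + a


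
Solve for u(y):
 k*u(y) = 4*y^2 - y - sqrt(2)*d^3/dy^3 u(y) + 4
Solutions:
 u(y) = C1*exp(2^(5/6)*y*(-k)^(1/3)/2) + C2*exp(2^(5/6)*y*(-k)^(1/3)*(-1 + sqrt(3)*I)/4) + C3*exp(-2^(5/6)*y*(-k)^(1/3)*(1 + sqrt(3)*I)/4) + 4*y^2/k - y/k + 4/k


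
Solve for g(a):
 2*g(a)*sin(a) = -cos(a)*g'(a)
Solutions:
 g(a) = C1*cos(a)^2


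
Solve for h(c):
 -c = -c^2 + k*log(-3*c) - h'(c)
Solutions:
 h(c) = C1 - c^3/3 + c^2/2 + c*k*log(-c) + c*k*(-1 + log(3))


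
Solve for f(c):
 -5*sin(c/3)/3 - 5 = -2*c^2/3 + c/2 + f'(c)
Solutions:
 f(c) = C1 + 2*c^3/9 - c^2/4 - 5*c + 5*cos(c/3)


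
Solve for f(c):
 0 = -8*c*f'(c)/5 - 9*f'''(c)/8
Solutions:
 f(c) = C1 + Integral(C2*airyai(-4*75^(1/3)*c/15) + C3*airybi(-4*75^(1/3)*c/15), c)


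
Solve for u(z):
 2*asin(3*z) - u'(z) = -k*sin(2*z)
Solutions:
 u(z) = C1 - k*cos(2*z)/2 + 2*z*asin(3*z) + 2*sqrt(1 - 9*z^2)/3


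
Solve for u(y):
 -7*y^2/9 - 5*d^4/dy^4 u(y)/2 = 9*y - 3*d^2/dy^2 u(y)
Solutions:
 u(y) = C1 + C2*y + C3*exp(-sqrt(30)*y/5) + C4*exp(sqrt(30)*y/5) + 7*y^4/324 + y^3/2 + 35*y^2/162


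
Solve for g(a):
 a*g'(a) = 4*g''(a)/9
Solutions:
 g(a) = C1 + C2*erfi(3*sqrt(2)*a/4)


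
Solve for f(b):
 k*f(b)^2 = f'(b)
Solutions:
 f(b) = -1/(C1 + b*k)


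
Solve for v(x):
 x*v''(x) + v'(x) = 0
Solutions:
 v(x) = C1 + C2*log(x)


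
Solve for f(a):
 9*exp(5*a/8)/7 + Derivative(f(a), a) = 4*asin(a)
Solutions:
 f(a) = C1 + 4*a*asin(a) + 4*sqrt(1 - a^2) - 72*exp(5*a/8)/35


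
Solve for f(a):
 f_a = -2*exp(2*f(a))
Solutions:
 f(a) = log(-sqrt(-1/(C1 - 2*a))) - log(2)/2
 f(a) = log(-1/(C1 - 2*a))/2 - log(2)/2


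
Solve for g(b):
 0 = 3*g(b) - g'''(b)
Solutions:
 g(b) = C3*exp(3^(1/3)*b) + (C1*sin(3^(5/6)*b/2) + C2*cos(3^(5/6)*b/2))*exp(-3^(1/3)*b/2)


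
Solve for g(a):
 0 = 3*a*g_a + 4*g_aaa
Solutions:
 g(a) = C1 + Integral(C2*airyai(-6^(1/3)*a/2) + C3*airybi(-6^(1/3)*a/2), a)


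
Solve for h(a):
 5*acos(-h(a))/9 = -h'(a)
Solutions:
 Integral(1/acos(-_y), (_y, h(a))) = C1 - 5*a/9


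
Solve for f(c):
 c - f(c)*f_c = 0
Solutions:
 f(c) = -sqrt(C1 + c^2)
 f(c) = sqrt(C1 + c^2)


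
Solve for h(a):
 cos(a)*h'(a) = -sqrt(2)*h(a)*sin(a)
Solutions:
 h(a) = C1*cos(a)^(sqrt(2))


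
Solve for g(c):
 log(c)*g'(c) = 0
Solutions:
 g(c) = C1


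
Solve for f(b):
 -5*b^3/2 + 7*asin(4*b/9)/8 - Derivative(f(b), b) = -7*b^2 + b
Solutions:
 f(b) = C1 - 5*b^4/8 + 7*b^3/3 - b^2/2 + 7*b*asin(4*b/9)/8 + 7*sqrt(81 - 16*b^2)/32


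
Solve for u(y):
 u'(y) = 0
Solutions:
 u(y) = C1


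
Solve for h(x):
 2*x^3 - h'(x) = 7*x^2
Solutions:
 h(x) = C1 + x^4/2 - 7*x^3/3


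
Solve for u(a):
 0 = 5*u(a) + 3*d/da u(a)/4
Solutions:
 u(a) = C1*exp(-20*a/3)


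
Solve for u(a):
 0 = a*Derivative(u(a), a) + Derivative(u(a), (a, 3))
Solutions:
 u(a) = C1 + Integral(C2*airyai(-a) + C3*airybi(-a), a)


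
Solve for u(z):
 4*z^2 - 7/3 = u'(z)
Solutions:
 u(z) = C1 + 4*z^3/3 - 7*z/3


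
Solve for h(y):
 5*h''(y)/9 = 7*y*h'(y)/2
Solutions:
 h(y) = C1 + C2*erfi(3*sqrt(35)*y/10)


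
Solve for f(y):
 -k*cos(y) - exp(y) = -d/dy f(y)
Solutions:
 f(y) = C1 + k*sin(y) + exp(y)


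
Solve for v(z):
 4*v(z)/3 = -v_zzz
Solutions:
 v(z) = C3*exp(-6^(2/3)*z/3) + (C1*sin(2^(2/3)*3^(1/6)*z/2) + C2*cos(2^(2/3)*3^(1/6)*z/2))*exp(6^(2/3)*z/6)


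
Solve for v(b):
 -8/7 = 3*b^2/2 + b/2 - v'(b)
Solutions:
 v(b) = C1 + b^3/2 + b^2/4 + 8*b/7


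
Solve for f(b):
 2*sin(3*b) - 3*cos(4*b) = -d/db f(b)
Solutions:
 f(b) = C1 + 3*sin(4*b)/4 + 2*cos(3*b)/3


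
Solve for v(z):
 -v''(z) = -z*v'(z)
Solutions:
 v(z) = C1 + C2*erfi(sqrt(2)*z/2)


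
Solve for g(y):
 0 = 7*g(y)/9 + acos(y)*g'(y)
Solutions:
 g(y) = C1*exp(-7*Integral(1/acos(y), y)/9)


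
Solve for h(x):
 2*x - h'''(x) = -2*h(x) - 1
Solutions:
 h(x) = C3*exp(2^(1/3)*x) - x + (C1*sin(2^(1/3)*sqrt(3)*x/2) + C2*cos(2^(1/3)*sqrt(3)*x/2))*exp(-2^(1/3)*x/2) - 1/2


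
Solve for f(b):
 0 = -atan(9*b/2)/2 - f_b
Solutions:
 f(b) = C1 - b*atan(9*b/2)/2 + log(81*b^2 + 4)/18


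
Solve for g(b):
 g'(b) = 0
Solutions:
 g(b) = C1


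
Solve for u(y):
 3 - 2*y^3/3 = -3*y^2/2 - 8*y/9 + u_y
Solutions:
 u(y) = C1 - y^4/6 + y^3/2 + 4*y^2/9 + 3*y


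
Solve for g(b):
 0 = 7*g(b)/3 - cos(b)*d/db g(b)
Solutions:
 g(b) = C1*(sin(b) + 1)^(7/6)/(sin(b) - 1)^(7/6)


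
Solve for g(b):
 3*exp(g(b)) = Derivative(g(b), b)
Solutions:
 g(b) = log(-1/(C1 + 3*b))


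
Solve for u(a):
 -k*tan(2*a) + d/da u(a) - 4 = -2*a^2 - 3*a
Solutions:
 u(a) = C1 - 2*a^3/3 - 3*a^2/2 + 4*a - k*log(cos(2*a))/2


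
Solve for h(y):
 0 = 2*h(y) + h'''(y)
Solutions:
 h(y) = C3*exp(-2^(1/3)*y) + (C1*sin(2^(1/3)*sqrt(3)*y/2) + C2*cos(2^(1/3)*sqrt(3)*y/2))*exp(2^(1/3)*y/2)


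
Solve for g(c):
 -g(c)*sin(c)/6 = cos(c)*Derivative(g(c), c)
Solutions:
 g(c) = C1*cos(c)^(1/6)


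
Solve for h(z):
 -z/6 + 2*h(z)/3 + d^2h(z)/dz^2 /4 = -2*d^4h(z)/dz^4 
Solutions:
 h(z) = z/4 + (C1*sin(3^(3/4)*z*cos(atan(sqrt(759)/3)/2)/3) + C2*cos(3^(3/4)*z*cos(atan(sqrt(759)/3)/2)/3))*exp(-3^(3/4)*z*sin(atan(sqrt(759)/3)/2)/3) + (C3*sin(3^(3/4)*z*cos(atan(sqrt(759)/3)/2)/3) + C4*cos(3^(3/4)*z*cos(atan(sqrt(759)/3)/2)/3))*exp(3^(3/4)*z*sin(atan(sqrt(759)/3)/2)/3)


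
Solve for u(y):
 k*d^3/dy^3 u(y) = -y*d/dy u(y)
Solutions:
 u(y) = C1 + Integral(C2*airyai(y*(-1/k)^(1/3)) + C3*airybi(y*(-1/k)^(1/3)), y)


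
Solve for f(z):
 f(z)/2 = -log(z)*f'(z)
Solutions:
 f(z) = C1*exp(-li(z)/2)


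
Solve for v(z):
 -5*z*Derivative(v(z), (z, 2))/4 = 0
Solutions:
 v(z) = C1 + C2*z


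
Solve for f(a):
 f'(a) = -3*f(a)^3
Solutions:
 f(a) = -sqrt(2)*sqrt(-1/(C1 - 3*a))/2
 f(a) = sqrt(2)*sqrt(-1/(C1 - 3*a))/2


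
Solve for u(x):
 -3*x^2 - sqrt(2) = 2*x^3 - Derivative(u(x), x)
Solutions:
 u(x) = C1 + x^4/2 + x^3 + sqrt(2)*x


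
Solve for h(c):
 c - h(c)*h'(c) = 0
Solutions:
 h(c) = -sqrt(C1 + c^2)
 h(c) = sqrt(C1 + c^2)


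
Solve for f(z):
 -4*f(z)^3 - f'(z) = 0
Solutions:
 f(z) = -sqrt(2)*sqrt(-1/(C1 - 4*z))/2
 f(z) = sqrt(2)*sqrt(-1/(C1 - 4*z))/2


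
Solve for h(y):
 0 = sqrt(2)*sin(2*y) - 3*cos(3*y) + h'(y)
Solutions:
 h(y) = C1 + sin(3*y) + sqrt(2)*cos(2*y)/2


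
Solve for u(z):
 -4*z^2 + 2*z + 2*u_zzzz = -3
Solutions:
 u(z) = C1 + C2*z + C3*z^2 + C4*z^3 + z^6/180 - z^5/120 - z^4/16


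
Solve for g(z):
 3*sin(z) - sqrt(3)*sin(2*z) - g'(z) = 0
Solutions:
 g(z) = C1 - 3*cos(z) + sqrt(3)*cos(2*z)/2


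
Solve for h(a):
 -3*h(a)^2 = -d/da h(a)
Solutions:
 h(a) = -1/(C1 + 3*a)


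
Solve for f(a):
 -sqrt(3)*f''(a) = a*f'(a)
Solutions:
 f(a) = C1 + C2*erf(sqrt(2)*3^(3/4)*a/6)


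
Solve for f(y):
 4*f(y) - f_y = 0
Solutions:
 f(y) = C1*exp(4*y)


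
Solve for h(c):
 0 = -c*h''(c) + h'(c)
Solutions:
 h(c) = C1 + C2*c^2


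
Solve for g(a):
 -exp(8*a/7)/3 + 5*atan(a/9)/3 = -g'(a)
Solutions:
 g(a) = C1 - 5*a*atan(a/9)/3 + 7*exp(8*a/7)/24 + 15*log(a^2 + 81)/2


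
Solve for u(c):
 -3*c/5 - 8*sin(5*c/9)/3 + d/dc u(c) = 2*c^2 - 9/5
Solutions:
 u(c) = C1 + 2*c^3/3 + 3*c^2/10 - 9*c/5 - 24*cos(5*c/9)/5


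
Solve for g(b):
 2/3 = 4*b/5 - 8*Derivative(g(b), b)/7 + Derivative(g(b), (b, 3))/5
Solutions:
 g(b) = C1 + C2*exp(-2*sqrt(70)*b/7) + C3*exp(2*sqrt(70)*b/7) + 7*b^2/20 - 7*b/12


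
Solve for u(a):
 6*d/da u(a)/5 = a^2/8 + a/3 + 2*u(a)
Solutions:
 u(a) = C1*exp(5*a/3) - a^2/16 - 29*a/120 - 29/200


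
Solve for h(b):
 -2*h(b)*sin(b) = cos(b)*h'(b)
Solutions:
 h(b) = C1*cos(b)^2


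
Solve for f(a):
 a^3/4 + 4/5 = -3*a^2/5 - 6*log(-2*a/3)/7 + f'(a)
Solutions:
 f(a) = C1 + a^4/16 + a^3/5 + 6*a*log(-a)/7 + 2*a*(-15*log(3) - 1 + 15*log(2))/35


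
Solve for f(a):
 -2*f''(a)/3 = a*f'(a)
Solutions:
 f(a) = C1 + C2*erf(sqrt(3)*a/2)


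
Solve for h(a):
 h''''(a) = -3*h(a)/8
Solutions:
 h(a) = (C1*sin(2^(3/4)*3^(1/4)*a/4) + C2*cos(2^(3/4)*3^(1/4)*a/4))*exp(-2^(3/4)*3^(1/4)*a/4) + (C3*sin(2^(3/4)*3^(1/4)*a/4) + C4*cos(2^(3/4)*3^(1/4)*a/4))*exp(2^(3/4)*3^(1/4)*a/4)


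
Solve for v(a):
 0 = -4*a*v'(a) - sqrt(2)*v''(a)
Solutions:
 v(a) = C1 + C2*erf(2^(1/4)*a)


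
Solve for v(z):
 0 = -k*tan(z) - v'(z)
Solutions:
 v(z) = C1 + k*log(cos(z))


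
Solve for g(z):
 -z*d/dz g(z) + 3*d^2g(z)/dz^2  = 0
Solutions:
 g(z) = C1 + C2*erfi(sqrt(6)*z/6)


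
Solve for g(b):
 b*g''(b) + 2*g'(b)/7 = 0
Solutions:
 g(b) = C1 + C2*b^(5/7)


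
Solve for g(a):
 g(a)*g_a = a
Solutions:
 g(a) = -sqrt(C1 + a^2)
 g(a) = sqrt(C1 + a^2)


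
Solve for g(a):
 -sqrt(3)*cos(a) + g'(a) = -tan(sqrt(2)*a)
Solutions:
 g(a) = C1 + sqrt(2)*log(cos(sqrt(2)*a))/2 + sqrt(3)*sin(a)


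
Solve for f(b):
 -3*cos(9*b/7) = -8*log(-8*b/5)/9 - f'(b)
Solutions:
 f(b) = C1 - 8*b*log(-b)/9 - 8*b*log(2)/3 + 8*b/9 + 8*b*log(5)/9 + 7*sin(9*b/7)/3


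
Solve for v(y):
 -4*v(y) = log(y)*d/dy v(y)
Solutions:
 v(y) = C1*exp(-4*li(y))


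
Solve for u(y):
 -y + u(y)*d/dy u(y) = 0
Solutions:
 u(y) = -sqrt(C1 + y^2)
 u(y) = sqrt(C1 + y^2)


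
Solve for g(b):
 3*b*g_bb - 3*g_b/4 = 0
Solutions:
 g(b) = C1 + C2*b^(5/4)


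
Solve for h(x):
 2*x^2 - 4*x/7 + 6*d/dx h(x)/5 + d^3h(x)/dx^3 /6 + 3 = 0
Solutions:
 h(x) = C1 + C2*sin(6*sqrt(5)*x/5) + C3*cos(6*sqrt(5)*x/5) - 5*x^3/9 + 5*x^2/21 - 55*x/27


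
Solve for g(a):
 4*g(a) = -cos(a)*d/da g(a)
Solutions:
 g(a) = C1*(sin(a)^2 - 2*sin(a) + 1)/(sin(a)^2 + 2*sin(a) + 1)


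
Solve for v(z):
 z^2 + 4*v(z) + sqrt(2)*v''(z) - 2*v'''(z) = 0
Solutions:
 v(z) = C1*exp(z*(-18*(sqrt(2)/108 + 1 + sqrt(2)*sqrt(-1 + (sqrt(2) + 108)^2/2)/108)^(1/3) - 1/(sqrt(2)/108 + 1 + sqrt(2)*sqrt(-1 + (sqrt(2) + 108)^2/2)/108)^(1/3) + 6*sqrt(2))/36)*sin(sqrt(3)*z*(-18*(sqrt(2)/108 + 1 + sqrt(2)*sqrt(-1 + 1458*(-2 - sqrt(2)/54)^2)/108)^(1/3) + (sqrt(2)/108 + 1 + sqrt(2)*sqrt(-1 + 1458*(-2 - sqrt(2)/54)^2)/108)^(-1/3))/36) + C2*exp(z*(-18*(sqrt(2)/108 + 1 + sqrt(2)*sqrt(-1 + (sqrt(2) + 108)^2/2)/108)^(1/3) - 1/(sqrt(2)/108 + 1 + sqrt(2)*sqrt(-1 + (sqrt(2) + 108)^2/2)/108)^(1/3) + 6*sqrt(2))/36)*cos(sqrt(3)*z*(-18*(sqrt(2)/108 + 1 + sqrt(2)*sqrt(-1 + 1458*(-2 - sqrt(2)/54)^2)/108)^(1/3) + (sqrt(2)/108 + 1 + sqrt(2)*sqrt(-1 + 1458*(-2 - sqrt(2)/54)^2)/108)^(-1/3))/36) + C3*exp(z*(1/(18*(sqrt(2)/108 + 1 + sqrt(2)*sqrt(-1 + (sqrt(2) + 108)^2/2)/108)^(1/3)) + sqrt(2)/6 + (sqrt(2)/108 + 1 + sqrt(2)*sqrt(-1 + (sqrt(2) + 108)^2/2)/108)^(1/3))) - z^2/4 + sqrt(2)/8


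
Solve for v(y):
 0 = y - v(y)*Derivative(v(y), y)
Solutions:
 v(y) = -sqrt(C1 + y^2)
 v(y) = sqrt(C1 + y^2)


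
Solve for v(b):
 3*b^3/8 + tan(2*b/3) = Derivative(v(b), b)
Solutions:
 v(b) = C1 + 3*b^4/32 - 3*log(cos(2*b/3))/2


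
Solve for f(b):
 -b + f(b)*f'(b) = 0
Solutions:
 f(b) = -sqrt(C1 + b^2)
 f(b) = sqrt(C1 + b^2)


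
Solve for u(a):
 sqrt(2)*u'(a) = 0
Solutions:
 u(a) = C1


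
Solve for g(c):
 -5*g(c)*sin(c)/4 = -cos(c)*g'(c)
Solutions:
 g(c) = C1/cos(c)^(5/4)


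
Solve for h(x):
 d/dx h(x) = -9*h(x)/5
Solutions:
 h(x) = C1*exp(-9*x/5)


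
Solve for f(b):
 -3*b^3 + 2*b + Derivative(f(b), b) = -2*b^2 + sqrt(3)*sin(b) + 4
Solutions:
 f(b) = C1 + 3*b^4/4 - 2*b^3/3 - b^2 + 4*b - sqrt(3)*cos(b)


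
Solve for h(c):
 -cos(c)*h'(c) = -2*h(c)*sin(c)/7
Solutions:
 h(c) = C1/cos(c)^(2/7)


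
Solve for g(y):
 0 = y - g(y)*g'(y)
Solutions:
 g(y) = -sqrt(C1 + y^2)
 g(y) = sqrt(C1 + y^2)


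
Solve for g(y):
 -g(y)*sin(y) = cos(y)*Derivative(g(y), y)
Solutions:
 g(y) = C1*cos(y)


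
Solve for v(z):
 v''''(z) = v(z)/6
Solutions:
 v(z) = C1*exp(-6^(3/4)*z/6) + C2*exp(6^(3/4)*z/6) + C3*sin(6^(3/4)*z/6) + C4*cos(6^(3/4)*z/6)


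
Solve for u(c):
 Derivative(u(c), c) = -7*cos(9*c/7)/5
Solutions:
 u(c) = C1 - 49*sin(9*c/7)/45


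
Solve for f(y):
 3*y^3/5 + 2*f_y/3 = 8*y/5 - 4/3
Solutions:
 f(y) = C1 - 9*y^4/40 + 6*y^2/5 - 2*y


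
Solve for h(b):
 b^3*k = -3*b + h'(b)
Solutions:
 h(b) = C1 + b^4*k/4 + 3*b^2/2


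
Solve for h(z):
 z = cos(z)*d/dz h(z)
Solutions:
 h(z) = C1 + Integral(z/cos(z), z)


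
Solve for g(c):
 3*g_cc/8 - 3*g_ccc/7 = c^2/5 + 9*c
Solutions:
 g(c) = C1 + C2*c + C3*exp(7*c/8) + 2*c^4/45 + 1324*c^3/315 + 10592*c^2/735


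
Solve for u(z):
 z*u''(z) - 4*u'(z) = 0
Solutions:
 u(z) = C1 + C2*z^5


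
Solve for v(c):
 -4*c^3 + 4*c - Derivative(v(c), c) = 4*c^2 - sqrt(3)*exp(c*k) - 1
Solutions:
 v(c) = C1 - c^4 - 4*c^3/3 + 2*c^2 + c + sqrt(3)*exp(c*k)/k


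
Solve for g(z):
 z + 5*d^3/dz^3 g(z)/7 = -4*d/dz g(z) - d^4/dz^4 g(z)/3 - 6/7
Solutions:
 g(z) = C1 + C2*exp(z*(-10 + 25/(14*sqrt(24234) + 2183)^(1/3) + (14*sqrt(24234) + 2183)^(1/3))/14)*sin(sqrt(3)*z*(-(14*sqrt(24234) + 2183)^(1/3) + 25/(14*sqrt(24234) + 2183)^(1/3))/14) + C3*exp(z*(-10 + 25/(14*sqrt(24234) + 2183)^(1/3) + (14*sqrt(24234) + 2183)^(1/3))/14)*cos(sqrt(3)*z*(-(14*sqrt(24234) + 2183)^(1/3) + 25/(14*sqrt(24234) + 2183)^(1/3))/14) + C4*exp(-z*(25/(14*sqrt(24234) + 2183)^(1/3) + 5 + (14*sqrt(24234) + 2183)^(1/3))/7) - z^2/8 - 3*z/14


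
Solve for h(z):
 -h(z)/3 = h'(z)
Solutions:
 h(z) = C1*exp(-z/3)


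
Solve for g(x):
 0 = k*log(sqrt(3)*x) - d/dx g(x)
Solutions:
 g(x) = C1 + k*x*log(x) - k*x + k*x*log(3)/2


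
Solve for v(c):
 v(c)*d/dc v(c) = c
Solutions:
 v(c) = -sqrt(C1 + c^2)
 v(c) = sqrt(C1 + c^2)


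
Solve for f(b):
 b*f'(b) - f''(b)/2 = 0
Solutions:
 f(b) = C1 + C2*erfi(b)


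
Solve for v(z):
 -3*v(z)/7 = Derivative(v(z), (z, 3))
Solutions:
 v(z) = C3*exp(-3^(1/3)*7^(2/3)*z/7) + (C1*sin(3^(5/6)*7^(2/3)*z/14) + C2*cos(3^(5/6)*7^(2/3)*z/14))*exp(3^(1/3)*7^(2/3)*z/14)


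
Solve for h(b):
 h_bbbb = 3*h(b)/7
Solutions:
 h(b) = C1*exp(-3^(1/4)*7^(3/4)*b/7) + C2*exp(3^(1/4)*7^(3/4)*b/7) + C3*sin(3^(1/4)*7^(3/4)*b/7) + C4*cos(3^(1/4)*7^(3/4)*b/7)


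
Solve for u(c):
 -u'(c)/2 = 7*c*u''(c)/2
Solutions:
 u(c) = C1 + C2*c^(6/7)


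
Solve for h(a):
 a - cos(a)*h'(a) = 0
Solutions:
 h(a) = C1 + Integral(a/cos(a), a)


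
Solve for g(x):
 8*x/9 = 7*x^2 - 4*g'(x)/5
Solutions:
 g(x) = C1 + 35*x^3/12 - 5*x^2/9


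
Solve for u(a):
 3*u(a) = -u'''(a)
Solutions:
 u(a) = C3*exp(-3^(1/3)*a) + (C1*sin(3^(5/6)*a/2) + C2*cos(3^(5/6)*a/2))*exp(3^(1/3)*a/2)


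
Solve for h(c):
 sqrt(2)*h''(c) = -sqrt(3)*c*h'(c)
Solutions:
 h(c) = C1 + C2*erf(6^(1/4)*c/2)


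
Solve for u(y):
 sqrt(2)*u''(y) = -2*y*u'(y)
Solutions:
 u(y) = C1 + C2*erf(2^(3/4)*y/2)


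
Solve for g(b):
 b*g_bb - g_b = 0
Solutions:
 g(b) = C1 + C2*b^2


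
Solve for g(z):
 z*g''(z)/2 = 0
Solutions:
 g(z) = C1 + C2*z


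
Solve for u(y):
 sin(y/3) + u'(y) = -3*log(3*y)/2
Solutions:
 u(y) = C1 - 3*y*log(y)/2 - 3*y*log(3)/2 + 3*y/2 + 3*cos(y/3)


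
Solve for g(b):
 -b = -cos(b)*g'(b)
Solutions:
 g(b) = C1 + Integral(b/cos(b), b)


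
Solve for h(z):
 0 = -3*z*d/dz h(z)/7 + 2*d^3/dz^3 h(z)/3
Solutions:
 h(z) = C1 + Integral(C2*airyai(42^(2/3)*z/14) + C3*airybi(42^(2/3)*z/14), z)


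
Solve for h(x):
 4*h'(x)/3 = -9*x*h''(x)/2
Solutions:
 h(x) = C1 + C2*x^(19/27)


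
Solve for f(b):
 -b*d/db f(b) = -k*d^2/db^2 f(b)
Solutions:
 f(b) = C1 + C2*erf(sqrt(2)*b*sqrt(-1/k)/2)/sqrt(-1/k)


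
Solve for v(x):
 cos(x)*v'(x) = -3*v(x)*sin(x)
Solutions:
 v(x) = C1*cos(x)^3


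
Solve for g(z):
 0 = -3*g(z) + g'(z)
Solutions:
 g(z) = C1*exp(3*z)


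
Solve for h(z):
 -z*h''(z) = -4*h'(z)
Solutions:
 h(z) = C1 + C2*z^5


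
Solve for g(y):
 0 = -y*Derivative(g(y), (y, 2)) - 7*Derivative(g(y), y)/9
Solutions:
 g(y) = C1 + C2*y^(2/9)


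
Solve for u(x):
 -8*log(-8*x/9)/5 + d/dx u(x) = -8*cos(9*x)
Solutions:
 u(x) = C1 + 8*x*log(-x)/5 - 4*x*log(3) - 8*x/5 + 4*x*log(6)/5 + 4*x*log(2) - 8*sin(9*x)/9


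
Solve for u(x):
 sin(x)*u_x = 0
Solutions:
 u(x) = C1


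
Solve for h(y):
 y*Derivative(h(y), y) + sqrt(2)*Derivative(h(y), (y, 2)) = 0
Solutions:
 h(y) = C1 + C2*erf(2^(1/4)*y/2)


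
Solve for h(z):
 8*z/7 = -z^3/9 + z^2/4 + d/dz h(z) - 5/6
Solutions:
 h(z) = C1 + z^4/36 - z^3/12 + 4*z^2/7 + 5*z/6


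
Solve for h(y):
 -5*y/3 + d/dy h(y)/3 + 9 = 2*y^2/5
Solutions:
 h(y) = C1 + 2*y^3/5 + 5*y^2/2 - 27*y


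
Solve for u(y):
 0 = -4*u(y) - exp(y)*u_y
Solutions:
 u(y) = C1*exp(4*exp(-y))


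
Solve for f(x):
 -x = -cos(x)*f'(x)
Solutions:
 f(x) = C1 + Integral(x/cos(x), x)


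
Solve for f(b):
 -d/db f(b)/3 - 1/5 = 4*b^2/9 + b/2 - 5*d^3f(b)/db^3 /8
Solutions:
 f(b) = C1 + C2*exp(-2*sqrt(30)*b/15) + C3*exp(2*sqrt(30)*b/15) - 4*b^3/9 - 3*b^2/4 - 28*b/5


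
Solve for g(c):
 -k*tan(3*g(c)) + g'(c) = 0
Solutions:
 g(c) = -asin(C1*exp(3*c*k))/3 + pi/3
 g(c) = asin(C1*exp(3*c*k))/3


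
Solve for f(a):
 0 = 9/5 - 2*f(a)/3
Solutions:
 f(a) = 27/10


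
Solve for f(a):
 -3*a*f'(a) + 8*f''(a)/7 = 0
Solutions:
 f(a) = C1 + C2*erfi(sqrt(21)*a/4)


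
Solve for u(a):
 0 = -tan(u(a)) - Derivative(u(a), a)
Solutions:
 u(a) = pi - asin(C1*exp(-a))
 u(a) = asin(C1*exp(-a))


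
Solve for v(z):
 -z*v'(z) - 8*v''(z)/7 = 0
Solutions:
 v(z) = C1 + C2*erf(sqrt(7)*z/4)


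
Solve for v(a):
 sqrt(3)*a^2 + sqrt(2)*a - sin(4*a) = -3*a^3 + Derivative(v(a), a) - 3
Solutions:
 v(a) = C1 + 3*a^4/4 + sqrt(3)*a^3/3 + sqrt(2)*a^2/2 + 3*a + cos(4*a)/4


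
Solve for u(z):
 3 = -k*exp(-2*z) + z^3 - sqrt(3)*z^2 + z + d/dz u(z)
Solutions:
 u(z) = C1 - k*exp(-2*z)/2 - z^4/4 + sqrt(3)*z^3/3 - z^2/2 + 3*z


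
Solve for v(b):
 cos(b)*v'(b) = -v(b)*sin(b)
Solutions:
 v(b) = C1*cos(b)


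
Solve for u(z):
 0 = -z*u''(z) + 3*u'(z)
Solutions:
 u(z) = C1 + C2*z^4


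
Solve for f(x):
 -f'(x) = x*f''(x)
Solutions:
 f(x) = C1 + C2*log(x)


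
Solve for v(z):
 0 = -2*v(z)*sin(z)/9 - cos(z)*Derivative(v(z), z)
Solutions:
 v(z) = C1*cos(z)^(2/9)


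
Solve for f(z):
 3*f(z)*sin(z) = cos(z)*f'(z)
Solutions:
 f(z) = C1/cos(z)^3


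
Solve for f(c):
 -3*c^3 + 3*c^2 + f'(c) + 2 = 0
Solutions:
 f(c) = C1 + 3*c^4/4 - c^3 - 2*c


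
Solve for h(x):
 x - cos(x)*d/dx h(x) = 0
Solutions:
 h(x) = C1 + Integral(x/cos(x), x)


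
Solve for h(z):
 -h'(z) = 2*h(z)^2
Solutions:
 h(z) = 1/(C1 + 2*z)


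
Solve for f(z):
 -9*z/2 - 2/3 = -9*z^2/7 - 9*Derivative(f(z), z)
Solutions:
 f(z) = C1 - z^3/21 + z^2/4 + 2*z/27


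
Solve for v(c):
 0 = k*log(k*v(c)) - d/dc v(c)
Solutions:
 li(k*v(c))/k = C1 + c*k


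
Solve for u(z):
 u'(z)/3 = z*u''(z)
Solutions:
 u(z) = C1 + C2*z^(4/3)


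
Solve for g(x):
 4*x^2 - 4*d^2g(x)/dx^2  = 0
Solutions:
 g(x) = C1 + C2*x + x^4/12


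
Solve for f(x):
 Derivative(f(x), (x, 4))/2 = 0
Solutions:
 f(x) = C1 + C2*x + C3*x^2 + C4*x^3


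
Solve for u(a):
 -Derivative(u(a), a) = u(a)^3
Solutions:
 u(a) = -sqrt(2)*sqrt(-1/(C1 - a))/2
 u(a) = sqrt(2)*sqrt(-1/(C1 - a))/2


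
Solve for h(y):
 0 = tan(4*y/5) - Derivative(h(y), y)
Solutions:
 h(y) = C1 - 5*log(cos(4*y/5))/4


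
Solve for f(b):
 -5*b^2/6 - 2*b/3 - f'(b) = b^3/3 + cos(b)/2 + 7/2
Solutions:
 f(b) = C1 - b^4/12 - 5*b^3/18 - b^2/3 - 7*b/2 - sin(b)/2


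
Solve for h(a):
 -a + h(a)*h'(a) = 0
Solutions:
 h(a) = -sqrt(C1 + a^2)
 h(a) = sqrt(C1 + a^2)


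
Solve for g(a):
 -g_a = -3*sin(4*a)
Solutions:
 g(a) = C1 - 3*cos(4*a)/4


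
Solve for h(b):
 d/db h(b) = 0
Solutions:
 h(b) = C1


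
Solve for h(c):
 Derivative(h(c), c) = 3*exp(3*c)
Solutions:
 h(c) = C1 + exp(3*c)


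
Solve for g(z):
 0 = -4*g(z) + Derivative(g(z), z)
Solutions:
 g(z) = C1*exp(4*z)


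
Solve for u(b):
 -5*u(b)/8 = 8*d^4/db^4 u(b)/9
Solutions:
 u(b) = (C1*sin(sqrt(3)*5^(1/4)*b/4) + C2*cos(sqrt(3)*5^(1/4)*b/4))*exp(-sqrt(3)*5^(1/4)*b/4) + (C3*sin(sqrt(3)*5^(1/4)*b/4) + C4*cos(sqrt(3)*5^(1/4)*b/4))*exp(sqrt(3)*5^(1/4)*b/4)


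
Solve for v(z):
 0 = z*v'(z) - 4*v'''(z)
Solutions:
 v(z) = C1 + Integral(C2*airyai(2^(1/3)*z/2) + C3*airybi(2^(1/3)*z/2), z)


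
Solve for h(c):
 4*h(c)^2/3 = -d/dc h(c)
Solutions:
 h(c) = 3/(C1 + 4*c)


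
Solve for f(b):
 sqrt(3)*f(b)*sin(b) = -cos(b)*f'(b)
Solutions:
 f(b) = C1*cos(b)^(sqrt(3))


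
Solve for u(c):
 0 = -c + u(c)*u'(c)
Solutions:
 u(c) = -sqrt(C1 + c^2)
 u(c) = sqrt(C1 + c^2)


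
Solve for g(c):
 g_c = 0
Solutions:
 g(c) = C1


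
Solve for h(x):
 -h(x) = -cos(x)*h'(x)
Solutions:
 h(x) = C1*sqrt(sin(x) + 1)/sqrt(sin(x) - 1)


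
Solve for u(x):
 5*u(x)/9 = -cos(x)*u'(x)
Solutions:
 u(x) = C1*(sin(x) - 1)^(5/18)/(sin(x) + 1)^(5/18)


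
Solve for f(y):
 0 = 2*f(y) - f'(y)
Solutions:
 f(y) = C1*exp(2*y)


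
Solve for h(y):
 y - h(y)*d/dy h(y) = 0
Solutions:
 h(y) = -sqrt(C1 + y^2)
 h(y) = sqrt(C1 + y^2)


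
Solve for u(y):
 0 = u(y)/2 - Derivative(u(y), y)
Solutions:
 u(y) = C1*exp(y/2)


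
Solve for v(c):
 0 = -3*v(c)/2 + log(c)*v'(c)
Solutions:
 v(c) = C1*exp(3*li(c)/2)


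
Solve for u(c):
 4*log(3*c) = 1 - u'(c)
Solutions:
 u(c) = C1 - 4*c*log(c) - c*log(81) + 5*c


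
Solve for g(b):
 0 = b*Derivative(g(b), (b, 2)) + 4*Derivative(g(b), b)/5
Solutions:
 g(b) = C1 + C2*b^(1/5)


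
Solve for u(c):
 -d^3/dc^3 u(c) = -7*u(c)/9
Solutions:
 u(c) = C3*exp(21^(1/3)*c/3) + (C1*sin(3^(5/6)*7^(1/3)*c/6) + C2*cos(3^(5/6)*7^(1/3)*c/6))*exp(-21^(1/3)*c/6)


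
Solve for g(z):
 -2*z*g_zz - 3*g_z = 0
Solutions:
 g(z) = C1 + C2/sqrt(z)


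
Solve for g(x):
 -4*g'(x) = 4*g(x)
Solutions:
 g(x) = C1*exp(-x)


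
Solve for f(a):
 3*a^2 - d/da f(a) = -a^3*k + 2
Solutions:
 f(a) = C1 + a^4*k/4 + a^3 - 2*a


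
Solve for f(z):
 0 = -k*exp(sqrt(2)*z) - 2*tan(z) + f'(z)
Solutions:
 f(z) = C1 + sqrt(2)*k*exp(sqrt(2)*z)/2 - 2*log(cos(z))


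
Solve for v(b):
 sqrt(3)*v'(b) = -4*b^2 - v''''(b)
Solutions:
 v(b) = C1 + C4*exp(-3^(1/6)*b) - 4*sqrt(3)*b^3/9 + (C2*sin(3^(2/3)*b/2) + C3*cos(3^(2/3)*b/2))*exp(3^(1/6)*b/2)


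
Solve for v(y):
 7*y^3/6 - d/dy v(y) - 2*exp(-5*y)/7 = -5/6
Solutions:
 v(y) = C1 + 7*y^4/24 + 5*y/6 + 2*exp(-5*y)/35


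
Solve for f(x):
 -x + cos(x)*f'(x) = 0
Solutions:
 f(x) = C1 + Integral(x/cos(x), x)


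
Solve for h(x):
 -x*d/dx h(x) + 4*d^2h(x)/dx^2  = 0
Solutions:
 h(x) = C1 + C2*erfi(sqrt(2)*x/4)


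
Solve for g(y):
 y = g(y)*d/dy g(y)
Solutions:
 g(y) = -sqrt(C1 + y^2)
 g(y) = sqrt(C1 + y^2)


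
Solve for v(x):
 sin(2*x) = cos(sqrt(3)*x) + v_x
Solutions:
 v(x) = C1 - sqrt(3)*sin(sqrt(3)*x)/3 - cos(2*x)/2


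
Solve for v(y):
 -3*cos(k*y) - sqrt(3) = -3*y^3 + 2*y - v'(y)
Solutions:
 v(y) = C1 - 3*y^4/4 + y^2 + sqrt(3)*y + 3*sin(k*y)/k


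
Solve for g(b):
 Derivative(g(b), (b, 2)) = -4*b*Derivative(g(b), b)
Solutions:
 g(b) = C1 + C2*erf(sqrt(2)*b)


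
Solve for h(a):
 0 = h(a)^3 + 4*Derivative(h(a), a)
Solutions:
 h(a) = -sqrt(2)*sqrt(-1/(C1 - a))
 h(a) = sqrt(2)*sqrt(-1/(C1 - a))


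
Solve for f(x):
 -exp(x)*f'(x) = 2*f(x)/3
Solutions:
 f(x) = C1*exp(2*exp(-x)/3)


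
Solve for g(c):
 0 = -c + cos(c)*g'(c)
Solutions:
 g(c) = C1 + Integral(c/cos(c), c)


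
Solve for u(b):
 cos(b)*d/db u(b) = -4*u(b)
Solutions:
 u(b) = C1*(sin(b)^2 - 2*sin(b) + 1)/(sin(b)^2 + 2*sin(b) + 1)


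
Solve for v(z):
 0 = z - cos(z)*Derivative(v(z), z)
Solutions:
 v(z) = C1 + Integral(z/cos(z), z)


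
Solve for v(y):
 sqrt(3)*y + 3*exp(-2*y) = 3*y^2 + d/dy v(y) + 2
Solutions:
 v(y) = C1 - y^3 + sqrt(3)*y^2/2 - 2*y - 3*exp(-2*y)/2


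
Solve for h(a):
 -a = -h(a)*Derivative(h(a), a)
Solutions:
 h(a) = -sqrt(C1 + a^2)
 h(a) = sqrt(C1 + a^2)


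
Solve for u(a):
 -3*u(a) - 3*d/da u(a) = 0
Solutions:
 u(a) = C1*exp(-a)


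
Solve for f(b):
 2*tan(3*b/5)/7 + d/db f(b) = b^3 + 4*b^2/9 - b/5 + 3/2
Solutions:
 f(b) = C1 + b^4/4 + 4*b^3/27 - b^2/10 + 3*b/2 + 10*log(cos(3*b/5))/21


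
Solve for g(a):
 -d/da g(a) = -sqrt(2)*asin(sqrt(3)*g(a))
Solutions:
 Integral(1/asin(sqrt(3)*_y), (_y, g(a))) = C1 + sqrt(2)*a


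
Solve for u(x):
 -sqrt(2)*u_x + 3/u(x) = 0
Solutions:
 u(x) = -sqrt(C1 + 3*sqrt(2)*x)
 u(x) = sqrt(C1 + 3*sqrt(2)*x)


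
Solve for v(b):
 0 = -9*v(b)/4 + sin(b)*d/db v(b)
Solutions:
 v(b) = C1*(cos(b) - 1)^(9/8)/(cos(b) + 1)^(9/8)


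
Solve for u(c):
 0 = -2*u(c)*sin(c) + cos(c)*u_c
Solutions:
 u(c) = C1/cos(c)^2


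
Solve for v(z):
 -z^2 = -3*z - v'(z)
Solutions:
 v(z) = C1 + z^3/3 - 3*z^2/2


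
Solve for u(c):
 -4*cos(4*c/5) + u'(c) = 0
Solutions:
 u(c) = C1 + 5*sin(4*c/5)


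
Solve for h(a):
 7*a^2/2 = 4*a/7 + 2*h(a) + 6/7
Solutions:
 h(a) = 7*a^2/4 - 2*a/7 - 3/7


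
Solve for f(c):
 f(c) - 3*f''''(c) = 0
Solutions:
 f(c) = C1*exp(-3^(3/4)*c/3) + C2*exp(3^(3/4)*c/3) + C3*sin(3^(3/4)*c/3) + C4*cos(3^(3/4)*c/3)


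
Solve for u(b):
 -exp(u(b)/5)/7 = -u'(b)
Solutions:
 u(b) = 5*log(-1/(C1 + b)) + 5*log(35)


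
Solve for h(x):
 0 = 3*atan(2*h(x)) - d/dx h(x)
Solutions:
 Integral(1/atan(2*_y), (_y, h(x))) = C1 + 3*x


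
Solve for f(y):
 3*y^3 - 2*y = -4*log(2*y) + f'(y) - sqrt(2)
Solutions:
 f(y) = C1 + 3*y^4/4 - y^2 + 4*y*log(y) - 4*y + sqrt(2)*y + y*log(16)


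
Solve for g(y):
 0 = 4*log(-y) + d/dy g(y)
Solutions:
 g(y) = C1 - 4*y*log(-y) + 4*y


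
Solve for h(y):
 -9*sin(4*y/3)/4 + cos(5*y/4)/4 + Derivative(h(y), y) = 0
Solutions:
 h(y) = C1 - sin(5*y/4)/5 - 27*cos(4*y/3)/16


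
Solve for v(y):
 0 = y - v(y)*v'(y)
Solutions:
 v(y) = -sqrt(C1 + y^2)
 v(y) = sqrt(C1 + y^2)


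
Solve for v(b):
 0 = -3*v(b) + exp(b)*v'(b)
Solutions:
 v(b) = C1*exp(-3*exp(-b))


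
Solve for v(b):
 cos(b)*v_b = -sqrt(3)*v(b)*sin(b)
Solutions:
 v(b) = C1*cos(b)^(sqrt(3))


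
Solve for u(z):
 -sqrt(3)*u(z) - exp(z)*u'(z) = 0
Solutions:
 u(z) = C1*exp(sqrt(3)*exp(-z))


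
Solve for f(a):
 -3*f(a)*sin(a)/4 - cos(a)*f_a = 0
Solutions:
 f(a) = C1*cos(a)^(3/4)


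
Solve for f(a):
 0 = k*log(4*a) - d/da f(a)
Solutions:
 f(a) = C1 + a*k*log(a) - a*k + a*k*log(4)


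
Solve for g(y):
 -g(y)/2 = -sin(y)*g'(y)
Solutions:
 g(y) = C1*(cos(y) - 1)^(1/4)/(cos(y) + 1)^(1/4)


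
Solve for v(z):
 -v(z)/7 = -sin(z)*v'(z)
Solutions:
 v(z) = C1*(cos(z) - 1)^(1/14)/(cos(z) + 1)^(1/14)


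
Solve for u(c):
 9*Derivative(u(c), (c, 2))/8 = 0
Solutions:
 u(c) = C1 + C2*c


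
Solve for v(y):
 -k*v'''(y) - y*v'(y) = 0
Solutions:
 v(y) = C1 + Integral(C2*airyai(y*(-1/k)^(1/3)) + C3*airybi(y*(-1/k)^(1/3)), y)


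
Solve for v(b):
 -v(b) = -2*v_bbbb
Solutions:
 v(b) = C1*exp(-2^(3/4)*b/2) + C2*exp(2^(3/4)*b/2) + C3*sin(2^(3/4)*b/2) + C4*cos(2^(3/4)*b/2)


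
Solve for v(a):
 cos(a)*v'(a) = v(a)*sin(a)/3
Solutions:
 v(a) = C1/cos(a)^(1/3)


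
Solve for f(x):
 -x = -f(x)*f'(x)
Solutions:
 f(x) = -sqrt(C1 + x^2)
 f(x) = sqrt(C1 + x^2)


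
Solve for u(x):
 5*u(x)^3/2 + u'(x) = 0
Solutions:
 u(x) = -sqrt(-1/(C1 - 5*x))
 u(x) = sqrt(-1/(C1 - 5*x))


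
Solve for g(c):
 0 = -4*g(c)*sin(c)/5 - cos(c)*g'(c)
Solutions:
 g(c) = C1*cos(c)^(4/5)


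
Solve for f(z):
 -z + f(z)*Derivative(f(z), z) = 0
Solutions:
 f(z) = -sqrt(C1 + z^2)
 f(z) = sqrt(C1 + z^2)


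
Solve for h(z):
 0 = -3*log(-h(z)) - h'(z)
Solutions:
 -li(-h(z)) = C1 - 3*z


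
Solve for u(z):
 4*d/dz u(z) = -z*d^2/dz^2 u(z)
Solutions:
 u(z) = C1 + C2/z^3


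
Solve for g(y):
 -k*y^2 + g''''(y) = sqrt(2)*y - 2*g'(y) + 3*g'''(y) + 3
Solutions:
 g(y) = C1 + k*y^3/6 + 3*k*y/2 + sqrt(2)*y^2/4 + 3*y/2 + (C2 + C3*exp(-sqrt(3)*y) + C4*exp(sqrt(3)*y))*exp(y)


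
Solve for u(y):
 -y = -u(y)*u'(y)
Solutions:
 u(y) = -sqrt(C1 + y^2)
 u(y) = sqrt(C1 + y^2)


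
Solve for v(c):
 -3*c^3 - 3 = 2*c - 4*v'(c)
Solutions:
 v(c) = C1 + 3*c^4/16 + c^2/4 + 3*c/4


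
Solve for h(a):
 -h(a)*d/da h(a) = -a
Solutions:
 h(a) = -sqrt(C1 + a^2)
 h(a) = sqrt(C1 + a^2)


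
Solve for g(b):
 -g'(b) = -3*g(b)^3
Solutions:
 g(b) = -sqrt(2)*sqrt(-1/(C1 + 3*b))/2
 g(b) = sqrt(2)*sqrt(-1/(C1 + 3*b))/2


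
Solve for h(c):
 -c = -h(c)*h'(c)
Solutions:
 h(c) = -sqrt(C1 + c^2)
 h(c) = sqrt(C1 + c^2)


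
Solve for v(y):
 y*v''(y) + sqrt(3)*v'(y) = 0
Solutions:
 v(y) = C1 + C2*y^(1 - sqrt(3))


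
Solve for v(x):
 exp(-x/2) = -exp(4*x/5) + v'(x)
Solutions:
 v(x) = C1 + 5*exp(4*x/5)/4 - 2*exp(-x/2)


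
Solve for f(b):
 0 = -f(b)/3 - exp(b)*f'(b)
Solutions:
 f(b) = C1*exp(exp(-b)/3)


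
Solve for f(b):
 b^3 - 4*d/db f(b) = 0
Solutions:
 f(b) = C1 + b^4/16


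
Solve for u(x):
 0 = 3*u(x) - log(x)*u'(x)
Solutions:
 u(x) = C1*exp(3*li(x))


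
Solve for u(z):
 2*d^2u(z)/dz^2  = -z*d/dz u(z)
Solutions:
 u(z) = C1 + C2*erf(z/2)


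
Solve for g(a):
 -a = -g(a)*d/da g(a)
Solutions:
 g(a) = -sqrt(C1 + a^2)
 g(a) = sqrt(C1 + a^2)


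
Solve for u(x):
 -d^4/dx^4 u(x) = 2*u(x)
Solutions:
 u(x) = (C1*sin(2^(3/4)*x/2) + C2*cos(2^(3/4)*x/2))*exp(-2^(3/4)*x/2) + (C3*sin(2^(3/4)*x/2) + C4*cos(2^(3/4)*x/2))*exp(2^(3/4)*x/2)


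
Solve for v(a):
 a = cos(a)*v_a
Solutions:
 v(a) = C1 + Integral(a/cos(a), a)


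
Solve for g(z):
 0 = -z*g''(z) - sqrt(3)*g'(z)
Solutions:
 g(z) = C1 + C2*z^(1 - sqrt(3))


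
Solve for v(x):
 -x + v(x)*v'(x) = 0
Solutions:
 v(x) = -sqrt(C1 + x^2)
 v(x) = sqrt(C1 + x^2)


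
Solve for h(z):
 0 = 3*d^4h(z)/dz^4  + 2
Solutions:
 h(z) = C1 + C2*z + C3*z^2 + C4*z^3 - z^4/36


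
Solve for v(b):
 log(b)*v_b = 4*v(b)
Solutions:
 v(b) = C1*exp(4*li(b))


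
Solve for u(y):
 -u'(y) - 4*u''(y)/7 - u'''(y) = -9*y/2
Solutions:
 u(y) = C1 + 9*y^2/4 - 18*y/7 + (C2*sin(3*sqrt(5)*y/7) + C3*cos(3*sqrt(5)*y/7))*exp(-2*y/7)


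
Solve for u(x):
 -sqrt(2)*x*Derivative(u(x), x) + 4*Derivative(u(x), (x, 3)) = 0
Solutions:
 u(x) = C1 + Integral(C2*airyai(sqrt(2)*x/2) + C3*airybi(sqrt(2)*x/2), x)


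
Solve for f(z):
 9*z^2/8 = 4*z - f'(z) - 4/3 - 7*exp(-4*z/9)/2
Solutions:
 f(z) = C1 - 3*z^3/8 + 2*z^2 - 4*z/3 + 63*exp(-4*z/9)/8


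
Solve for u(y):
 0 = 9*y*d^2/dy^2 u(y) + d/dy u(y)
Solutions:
 u(y) = C1 + C2*y^(8/9)


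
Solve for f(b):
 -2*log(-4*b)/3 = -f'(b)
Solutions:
 f(b) = C1 + 2*b*log(-b)/3 + 2*b*(-1 + 2*log(2))/3


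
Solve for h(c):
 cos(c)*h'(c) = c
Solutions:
 h(c) = C1 + Integral(c/cos(c), c)


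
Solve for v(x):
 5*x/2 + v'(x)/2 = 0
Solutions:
 v(x) = C1 - 5*x^2/2


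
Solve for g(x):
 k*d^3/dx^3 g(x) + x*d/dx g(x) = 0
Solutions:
 g(x) = C1 + Integral(C2*airyai(x*(-1/k)^(1/3)) + C3*airybi(x*(-1/k)^(1/3)), x)


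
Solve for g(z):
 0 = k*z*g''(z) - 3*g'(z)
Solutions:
 g(z) = C1 + z^(((re(k) + 3)*re(k) + im(k)^2)/(re(k)^2 + im(k)^2))*(C2*sin(3*log(z)*Abs(im(k))/(re(k)^2 + im(k)^2)) + C3*cos(3*log(z)*im(k)/(re(k)^2 + im(k)^2)))


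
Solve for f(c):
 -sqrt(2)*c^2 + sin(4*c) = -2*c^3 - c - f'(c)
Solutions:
 f(c) = C1 - c^4/2 + sqrt(2)*c^3/3 - c^2/2 + cos(4*c)/4


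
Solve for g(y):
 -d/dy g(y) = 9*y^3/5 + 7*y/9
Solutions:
 g(y) = C1 - 9*y^4/20 - 7*y^2/18


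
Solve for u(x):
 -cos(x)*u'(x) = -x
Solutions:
 u(x) = C1 + Integral(x/cos(x), x)


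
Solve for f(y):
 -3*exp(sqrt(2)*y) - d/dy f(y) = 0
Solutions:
 f(y) = C1 - 3*sqrt(2)*exp(sqrt(2)*y)/2


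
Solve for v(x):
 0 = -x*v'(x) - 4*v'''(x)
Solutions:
 v(x) = C1 + Integral(C2*airyai(-2^(1/3)*x/2) + C3*airybi(-2^(1/3)*x/2), x)


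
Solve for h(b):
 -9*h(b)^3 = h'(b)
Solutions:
 h(b) = -sqrt(2)*sqrt(-1/(C1 - 9*b))/2
 h(b) = sqrt(2)*sqrt(-1/(C1 - 9*b))/2


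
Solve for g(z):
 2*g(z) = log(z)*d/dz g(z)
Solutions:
 g(z) = C1*exp(2*li(z))


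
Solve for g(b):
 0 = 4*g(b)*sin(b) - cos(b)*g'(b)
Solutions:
 g(b) = C1/cos(b)^4


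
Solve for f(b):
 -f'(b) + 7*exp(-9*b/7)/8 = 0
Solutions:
 f(b) = C1 - 49*exp(-9*b/7)/72


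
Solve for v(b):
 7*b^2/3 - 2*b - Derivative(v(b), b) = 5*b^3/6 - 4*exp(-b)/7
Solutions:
 v(b) = C1 - 5*b^4/24 + 7*b^3/9 - b^2 - 4*exp(-b)/7


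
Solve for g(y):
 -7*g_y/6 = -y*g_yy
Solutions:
 g(y) = C1 + C2*y^(13/6)


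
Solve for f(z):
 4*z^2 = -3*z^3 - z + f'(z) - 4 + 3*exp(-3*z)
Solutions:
 f(z) = C1 + 3*z^4/4 + 4*z^3/3 + z^2/2 + 4*z + exp(-3*z)


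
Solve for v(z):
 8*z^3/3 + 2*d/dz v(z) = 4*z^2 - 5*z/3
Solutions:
 v(z) = C1 - z^4/3 + 2*z^3/3 - 5*z^2/12


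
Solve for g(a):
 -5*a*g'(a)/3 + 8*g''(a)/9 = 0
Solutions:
 g(a) = C1 + C2*erfi(sqrt(15)*a/4)


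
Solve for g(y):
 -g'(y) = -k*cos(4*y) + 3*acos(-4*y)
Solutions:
 g(y) = C1 + k*sin(4*y)/4 - 3*y*acos(-4*y) - 3*sqrt(1 - 16*y^2)/4


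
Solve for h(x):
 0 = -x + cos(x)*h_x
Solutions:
 h(x) = C1 + Integral(x/cos(x), x)


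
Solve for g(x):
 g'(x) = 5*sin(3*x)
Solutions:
 g(x) = C1 - 5*cos(3*x)/3


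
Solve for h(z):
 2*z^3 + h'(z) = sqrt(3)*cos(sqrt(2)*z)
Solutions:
 h(z) = C1 - z^4/2 + sqrt(6)*sin(sqrt(2)*z)/2


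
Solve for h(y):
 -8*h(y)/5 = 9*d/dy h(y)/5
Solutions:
 h(y) = C1*exp(-8*y/9)


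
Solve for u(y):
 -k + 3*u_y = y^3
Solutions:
 u(y) = C1 + k*y/3 + y^4/12


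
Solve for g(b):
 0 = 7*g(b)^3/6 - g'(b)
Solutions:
 g(b) = -sqrt(3)*sqrt(-1/(C1 + 7*b))
 g(b) = sqrt(3)*sqrt(-1/(C1 + 7*b))


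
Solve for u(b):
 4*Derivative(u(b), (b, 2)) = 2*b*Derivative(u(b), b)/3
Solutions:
 u(b) = C1 + C2*erfi(sqrt(3)*b/6)


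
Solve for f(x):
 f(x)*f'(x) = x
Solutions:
 f(x) = -sqrt(C1 + x^2)
 f(x) = sqrt(C1 + x^2)


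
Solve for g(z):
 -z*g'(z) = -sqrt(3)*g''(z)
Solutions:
 g(z) = C1 + C2*erfi(sqrt(2)*3^(3/4)*z/6)


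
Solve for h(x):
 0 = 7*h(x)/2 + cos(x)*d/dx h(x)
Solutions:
 h(x) = C1*(sin(x) - 1)^(7/4)/(sin(x) + 1)^(7/4)


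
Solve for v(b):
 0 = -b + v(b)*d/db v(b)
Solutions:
 v(b) = -sqrt(C1 + b^2)
 v(b) = sqrt(C1 + b^2)


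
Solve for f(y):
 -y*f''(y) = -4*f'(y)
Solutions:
 f(y) = C1 + C2*y^5


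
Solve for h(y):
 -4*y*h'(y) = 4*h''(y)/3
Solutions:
 h(y) = C1 + C2*erf(sqrt(6)*y/2)


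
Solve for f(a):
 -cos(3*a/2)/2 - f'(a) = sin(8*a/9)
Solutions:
 f(a) = C1 - sin(3*a/2)/3 + 9*cos(8*a/9)/8


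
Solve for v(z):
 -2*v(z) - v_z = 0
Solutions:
 v(z) = C1*exp(-2*z)


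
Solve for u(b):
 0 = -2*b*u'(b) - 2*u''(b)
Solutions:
 u(b) = C1 + C2*erf(sqrt(2)*b/2)


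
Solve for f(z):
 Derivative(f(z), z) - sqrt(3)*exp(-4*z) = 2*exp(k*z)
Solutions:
 f(z) = C1 - sqrt(3)*exp(-4*z)/4 + 2*exp(k*z)/k


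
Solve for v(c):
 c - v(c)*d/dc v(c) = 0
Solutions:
 v(c) = -sqrt(C1 + c^2)
 v(c) = sqrt(C1 + c^2)


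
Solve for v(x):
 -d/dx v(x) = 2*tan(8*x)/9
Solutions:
 v(x) = C1 + log(cos(8*x))/36


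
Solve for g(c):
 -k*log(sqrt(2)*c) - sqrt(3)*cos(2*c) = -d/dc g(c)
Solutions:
 g(c) = C1 + c*k*(log(c) - 1) + c*k*log(2)/2 + sqrt(3)*sin(2*c)/2


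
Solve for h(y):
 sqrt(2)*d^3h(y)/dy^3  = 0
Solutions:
 h(y) = C1 + C2*y + C3*y^2


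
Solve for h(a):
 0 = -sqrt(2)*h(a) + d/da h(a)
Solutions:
 h(a) = C1*exp(sqrt(2)*a)


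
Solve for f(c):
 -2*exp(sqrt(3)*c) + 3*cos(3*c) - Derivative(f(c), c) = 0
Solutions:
 f(c) = C1 - 2*sqrt(3)*exp(sqrt(3)*c)/3 + sin(3*c)


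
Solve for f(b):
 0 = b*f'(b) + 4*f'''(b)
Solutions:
 f(b) = C1 + Integral(C2*airyai(-2^(1/3)*b/2) + C3*airybi(-2^(1/3)*b/2), b)


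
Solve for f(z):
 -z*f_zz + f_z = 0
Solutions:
 f(z) = C1 + C2*z^2


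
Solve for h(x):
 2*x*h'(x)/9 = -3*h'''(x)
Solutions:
 h(x) = C1 + Integral(C2*airyai(-2^(1/3)*x/3) + C3*airybi(-2^(1/3)*x/3), x)


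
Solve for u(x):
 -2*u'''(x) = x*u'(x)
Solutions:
 u(x) = C1 + Integral(C2*airyai(-2^(2/3)*x/2) + C3*airybi(-2^(2/3)*x/2), x)


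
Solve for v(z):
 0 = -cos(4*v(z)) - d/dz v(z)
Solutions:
 v(z) = -asin((C1 + exp(8*z))/(C1 - exp(8*z)))/4 + pi/4
 v(z) = asin((C1 + exp(8*z))/(C1 - exp(8*z)))/4


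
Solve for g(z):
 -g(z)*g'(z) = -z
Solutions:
 g(z) = -sqrt(C1 + z^2)
 g(z) = sqrt(C1 + z^2)


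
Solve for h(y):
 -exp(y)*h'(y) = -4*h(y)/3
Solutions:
 h(y) = C1*exp(-4*exp(-y)/3)


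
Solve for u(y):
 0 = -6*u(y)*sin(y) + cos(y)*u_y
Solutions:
 u(y) = C1/cos(y)^6


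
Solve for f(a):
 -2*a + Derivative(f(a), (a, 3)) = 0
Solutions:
 f(a) = C1 + C2*a + C3*a^2 + a^4/12


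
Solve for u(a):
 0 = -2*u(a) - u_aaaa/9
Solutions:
 u(a) = (C1*sin(2^(3/4)*sqrt(3)*a/2) + C2*cos(2^(3/4)*sqrt(3)*a/2))*exp(-2^(3/4)*sqrt(3)*a/2) + (C3*sin(2^(3/4)*sqrt(3)*a/2) + C4*cos(2^(3/4)*sqrt(3)*a/2))*exp(2^(3/4)*sqrt(3)*a/2)


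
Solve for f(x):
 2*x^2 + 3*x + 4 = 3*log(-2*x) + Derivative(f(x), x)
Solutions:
 f(x) = C1 + 2*x^3/3 + 3*x^2/2 - 3*x*log(-x) + x*(7 - 3*log(2))


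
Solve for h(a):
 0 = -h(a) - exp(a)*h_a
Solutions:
 h(a) = C1*exp(exp(-a))


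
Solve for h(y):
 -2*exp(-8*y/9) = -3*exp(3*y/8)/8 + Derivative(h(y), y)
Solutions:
 h(y) = C1 + exp(3*y/8) + 9*exp(-8*y/9)/4


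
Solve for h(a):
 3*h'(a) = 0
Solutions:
 h(a) = C1


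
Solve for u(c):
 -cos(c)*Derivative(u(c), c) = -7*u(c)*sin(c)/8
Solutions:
 u(c) = C1/cos(c)^(7/8)
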